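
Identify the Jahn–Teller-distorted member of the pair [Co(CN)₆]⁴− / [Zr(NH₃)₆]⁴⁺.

[Co(CN)₆]⁴−

[Co(CN)₆]⁴−: Ligand charges: each cyanide is −1. With an overall charge of −4 the cobalt centre must be in the +2 oxidation state. Co sits in group 9, so the d-electron count is 9 − 2 = 7. Cyanide is a strong-field ligand (high in the spectrochemical series) for a first-row metal, so the complex is low-spin. The t₂g⁶e_g¹ (low-spin) configuration has an unevenly filled e_g set; the Jahn–Teller theorem predicts a tetragonal distortion (typically axial elongation) to lift the degeneracy.
[Zr(NH₃)₆]⁴⁺: Ammonia is neutral; balancing the +4 overall charge requires Zr(IV). Zirconium is a group-4 element; Zr(IV) is therefore d⁰. The d⁰ configuration leaves the e_g set evenly filled (or empty) — no strong Jahn–Teller driving force.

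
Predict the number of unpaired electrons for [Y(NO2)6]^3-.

0 unpaired electrons

Summing ligand charges against the −3 overall charge gives an oxidation state of +3 for yttrium.
Group 3 minus oxidation state 3 gives a d⁰ configuration.
In an octahedral field the d⁰ configuration is t₂g⁰e_g⁰, giving 0 unpaired electrons.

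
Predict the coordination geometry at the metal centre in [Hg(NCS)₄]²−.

Ligand charges: each isothiocyanate is −1. With an overall charge of −2 the mercury centre must be in the +2 oxidation state.
Group 12 minus oxidation state 2 gives a d¹⁰ configuration.
Coordination number: 4.
A d¹⁰ ion has no crystal-field stabilisation preference between square planar and tetrahedral, so four ligands adopt the sterically favoured tetrahedral geometry.

tetrahedral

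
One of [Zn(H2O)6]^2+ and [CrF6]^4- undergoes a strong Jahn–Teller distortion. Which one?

[Zn(H2O)6]^2+: Water is neutral; balancing the +2 overall charge requires Zn(II). Zn sits in group 12, so the d-electron count is 12 − 2 = 10. The d¹⁰ configuration leaves the e_g set evenly filled (or empty) — no strong Jahn–Teller driving force.
[CrF6]^4-: Each fluoride is −1; balancing the −4 overall charge requires Cr(II). Chromium is a group-6 element; Cr(II) is therefore d⁴. Fluoride is a weak-field ligand for a first-row metal, so the complex is high-spin. The t₂g³e_g¹ (high-spin) configuration has an unevenly filled e_g set; the Jahn–Teller theorem predicts a tetragonal distortion (typically axial elongation) to lift the degeneracy.

[CrF6]^4-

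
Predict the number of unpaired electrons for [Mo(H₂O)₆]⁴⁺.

Summing ligand charges against the +4 overall charge gives an oxidation state of +4 for molybdenum.
Molybdenum is a group-6 element; Mo(IV) is therefore d².
In an octahedral field the d² configuration is t₂g²e_g⁰ (only one arrangement possible), giving 2 unpaired electrons.

2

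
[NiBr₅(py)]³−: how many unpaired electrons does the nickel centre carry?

2

Each bromide is −1; pyridine is neutral; balancing the −3 overall charge requires Ni(II).
Group 10 minus oxidation state 2 gives a d⁸ configuration.
In an octahedral field the d⁸ configuration is t₂g⁶e_g² (only one arrangement possible), giving 2 unpaired electrons.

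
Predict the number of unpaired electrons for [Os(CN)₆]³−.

Each cyanide is −1; balancing the −3 overall charge requires Os(III).
Osmium is a group-8 element; Os(III) is therefore d⁵.
The spin state decides the count: a 5d ion has a large Δₒ and is invariably low-spin.
An octahedral low-spin d⁵ ion is t₂g⁵e_g⁰, giving 1 unpaired electron.

1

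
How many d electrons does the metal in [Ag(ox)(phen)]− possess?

Ligand charges: each oxalate is −2; 1,10-phenanthroline is neutral. With an overall charge of −1 the silver centre must be in the +1 oxidation state.
Silver is a group-11 element; Ag(I) is therefore d¹⁰.

d¹⁰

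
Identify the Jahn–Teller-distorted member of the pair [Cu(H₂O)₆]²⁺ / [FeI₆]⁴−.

[Cu(H₂O)₆]²⁺

[Cu(H₂O)₆]²⁺: Summing ligand charges against the +2 overall charge gives an oxidation state of +2 for copper. Group 11 minus oxidation state 2 gives a d⁹ configuration. The t₂g⁶e_g³ configuration has an unevenly filled e_g set; the Jahn–Teller theorem predicts a tetragonal distortion (typically axial elongation) to lift the degeneracy.
[FeI₆]⁴−: Each iodide is −1; balancing the −4 overall charge requires Fe(II). Iron is a group-8 element; Fe(II) is therefore d⁶. Iodide is a weak-field ligand for a first-row metal, so the complex is high-spin. The d⁶ configuration leaves the e_g set evenly filled (or empty) — no strong Jahn–Teller driving force.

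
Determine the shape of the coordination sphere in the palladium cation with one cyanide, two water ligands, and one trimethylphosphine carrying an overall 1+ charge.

Each cyanide is −1; water is neutral; trimethylphosphine is neutral; balancing the +1 overall charge requires Pd(II).
Palladium is a group-10 element; Pd(II) is therefore d⁸.
Coordination number: 4.
A 4d d⁸ ion has a large crystal-field splitting; square planar leaves the high-energy d_{x²−y²} orbital empty and maximises CFSE.

square planar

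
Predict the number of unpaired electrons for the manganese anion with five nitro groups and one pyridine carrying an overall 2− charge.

Summing ligand charges against the −2 overall charge gives an oxidation state of +3 for manganese.
Group 7 minus oxidation state 3 gives a d⁴ configuration.
The spin state decides the count: Nitro (N-bound nitrite) is a strong-field ligand (high in the spectrochemical series) for a first-row metal, so the complex is low-spin.
An octahedral low-spin d⁴ ion is t₂g⁴e_g⁰, giving 2 unpaired electrons.

2 unpaired electrons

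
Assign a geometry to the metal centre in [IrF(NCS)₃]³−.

Summing ligand charges against the −3 overall charge gives an oxidation state of +1 for iridium.
Group 9 minus oxidation state 1 gives a d⁸ configuration.
With 4 monodentate ligands the coordination number is 4.
A 5d d⁸ ion has a large crystal-field splitting; square planar leaves the high-energy d_{x²−y²} orbital empty and maximises CFSE.

square planar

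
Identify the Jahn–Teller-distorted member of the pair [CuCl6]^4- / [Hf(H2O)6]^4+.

[CuCl6]^4-: Ligand charges: each chloride is −1. With an overall charge of −4 the copper centre must be in the +2 oxidation state. Copper is a group-11 element; Cu(II) is therefore d⁹. The t₂g⁶e_g³ configuration has an unevenly filled e_g set; the Jahn–Teller theorem predicts a tetragonal distortion (typically axial elongation) to lift the degeneracy.
[Hf(H2O)6]^4+: Summing ligand charges against the +4 overall charge gives an oxidation state of +4 for hafnium. Hf sits in group 4, so the d-electron count is 4 − 4 = 0. The d⁰ configuration leaves the e_g set evenly filled (or empty) — no strong Jahn–Teller driving force.

[CuCl6]^4-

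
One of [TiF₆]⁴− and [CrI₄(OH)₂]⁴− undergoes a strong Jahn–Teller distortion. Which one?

[TiF₆]⁴−: Ligand charges: each fluoride is −1. With an overall charge of −4 the titanium centre must be in the +2 oxidation state. Ti sits in group 4, so the d-electron count is 4 − 2 = 2. The d² configuration leaves the e_g set evenly filled (or empty) — no strong Jahn–Teller driving force.
[CrI₄(OH)₂]⁴−: Ligand charges: each iodide is −1; each hydroxide is −1. With an overall charge of −4 the chromium centre must be in the +2 oxidation state. Cr sits in group 6, so the d-electron count is 6 − 2 = 4. Hydroxide and iodide are weak-field ligands for a first-row metal, so the complex is high-spin. The t₂g³e_g¹ (high-spin) configuration has an unevenly filled e_g set; the Jahn–Teller theorem predicts a tetragonal distortion (typically axial elongation) to lift the degeneracy.

[CrI₄(OH)₂]⁴−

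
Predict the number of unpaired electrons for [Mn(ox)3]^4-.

5 unpaired electrons

Each oxalate is −2; balancing the −4 overall charge requires Mn(II).
Mn sits in group 7, so the d-electron count is 7 − 2 = 5.
Counting donor atoms: 3×oxalate (bidentate) → 6 donors. Coordination number = 6.
The spin state decides the count: Oxalate is a weak-field ligand for a first-row metal, so the complex is high-spin.
An octahedral high-spin d⁵ ion is t₂g³e_g², giving 5 unpaired electrons.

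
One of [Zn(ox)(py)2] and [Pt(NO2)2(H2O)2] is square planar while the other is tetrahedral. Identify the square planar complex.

For [Zn(ox)(py)2]: Each oxalate is −2; pyridine is neutral; balancing the 0 overall charge requires Zn(II). Zinc is a group-12 element; Zn(II) is therefore d¹⁰. A d¹⁰ ion has no crystal-field stabilisation preference between square planar and tetrahedral, so four ligands adopt the sterically favoured tetrahedral geometry. → tetrahedral.
For [Pt(NO2)2(H2O)2]: Summing ligand charges against the 0 overall charge gives an oxidation state of +2 for platinum. Group 10 minus oxidation state 2 gives a d⁸ configuration. A 5d d⁸ ion has a large crystal-field splitting; square planar leaves the high-energy d_{x²−y²} orbital empty and maximises CFSE. → square planar.

[Pt(NO2)2(H2O)2]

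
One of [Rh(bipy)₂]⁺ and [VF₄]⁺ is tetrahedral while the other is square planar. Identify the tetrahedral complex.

For [Rh(bipy)₂]⁺: Ligand charges: 2,2′-bipyridine is neutral. With an overall charge of +1 the rhodium centre must be in the +1 oxidation state. Group 9 minus oxidation state 1 gives a d⁸ configuration. A 4d d⁸ ion has a large crystal-field splitting; square planar leaves the high-energy d_{x²−y²} orbital empty and maximises CFSE. → square planar.
For [VF₄]⁺: Ligand charges: each fluoride is −1. With an overall charge of +1 the vanadium centre must be in the +5 oxidation state. Vanadium is a group-5 element; V(V) is therefore d⁰. A d⁰ ion has no crystal-field stabilisation preference between square planar and tetrahedral, so four ligands adopt the sterically favoured tetrahedral geometry. → tetrahedral.

[VF₄]⁺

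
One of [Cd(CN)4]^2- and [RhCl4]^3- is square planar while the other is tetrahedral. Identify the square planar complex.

[RhCl4]^3-

For [Cd(CN)4]^2-: Ligand charges: each cyanide is −1. With an overall charge of −2 the cadmium centre must be in the +2 oxidation state. Cd sits in group 12, so the d-electron count is 12 − 2 = 10. A d¹⁰ ion has no crystal-field stabilisation preference between square planar and tetrahedral, so four ligands adopt the sterically favoured tetrahedral geometry. → tetrahedral.
For [RhCl4]^3-: Each chloride is −1; balancing the −3 overall charge requires Rh(I). Rhodium is a group-9 element; Rh(I) is therefore d⁸. A 4d d⁸ ion has a large crystal-field splitting; square planar leaves the high-energy d_{x²−y²} orbital empty and maximises CFSE. → square planar.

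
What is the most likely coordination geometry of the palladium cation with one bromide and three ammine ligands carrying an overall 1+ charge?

square planar

Ligand charges: each bromide is −1; ammonia is neutral. With an overall charge of +1 the palladium centre must be in the +2 oxidation state.
Pd sits in group 10, so the d-electron count is 10 − 2 = 8.
Coordination number: 4.
A 4d d⁸ ion has a large crystal-field splitting; square planar leaves the high-energy d_{x²−y²} orbital empty and maximises CFSE.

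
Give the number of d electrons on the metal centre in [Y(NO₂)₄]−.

Each nitro (N-bound nitrite) is −1; balancing the −1 overall charge requires Y(III).
Y sits in group 3, so the d-electron count is 3 − 3 = 0.

d0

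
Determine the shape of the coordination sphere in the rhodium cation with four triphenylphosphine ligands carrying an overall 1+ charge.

square planar

Ligand charges: triphenylphosphine is neutral. With an overall charge of +1 the rhodium centre must be in the +1 oxidation state.
Rhodium is a group-9 element; Rh(I) is therefore d⁸.
Coordination number: 4.
A 4d d⁸ ion has a large crystal-field splitting; square planar leaves the high-energy d_{x²−y²} orbital empty and maximises CFSE.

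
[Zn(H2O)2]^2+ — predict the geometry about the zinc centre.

linear

Water is neutral; balancing the +2 overall charge requires Zn(II).
Group 12 minus oxidation state 2 gives a d¹⁰ configuration.
With 2 monodentate ligands the coordination number is 2.
A d¹⁰ ion with only two ligands adopts a linear arrangement (sp hybridisation; no CFSE preference).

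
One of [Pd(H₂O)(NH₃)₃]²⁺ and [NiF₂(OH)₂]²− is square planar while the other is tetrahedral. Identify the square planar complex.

For [Pd(H₂O)(NH₃)₃]²⁺: Water is neutral; ammonia is neutral; balancing the +2 overall charge requires Pd(II). Group 10 minus oxidation state 2 gives a d⁸ configuration. A 4d d⁸ ion has a large crystal-field splitting; square planar leaves the high-energy d_{x²−y²} orbital empty and maximises CFSE. → square planar.
For [NiF₂(OH)₂]²−: Summing ligand charges against the −2 overall charge gives an oxidation state of +2 for nickel. Group 10 minus oxidation state 2 gives a d⁸ configuration. Fluoride and hydroxide are weak-field ligands. With weak-field ligands the CFSE gain from square planar is small, so a 3d d⁸ ion takes the sterically preferred tetrahedral geometry. → tetrahedral.

[Pd(H₂O)(NH₃)₃]²⁺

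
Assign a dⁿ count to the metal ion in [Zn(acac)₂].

d10

Ligand charges: each acetylacetonate is −1. With an overall charge of 0 the zinc centre must be in the +2 oxidation state.
Zinc is a group-12 element; Zn(II) is therefore d¹⁰.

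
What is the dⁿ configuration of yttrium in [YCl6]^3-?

d0

Ligand charges: each chloride is −1. With an overall charge of −3 the yttrium centre must be in the +3 oxidation state.
Group 3 minus oxidation state 3 gives a d⁰ configuration.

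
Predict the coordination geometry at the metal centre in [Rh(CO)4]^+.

Summing ligand charges against the +1 overall charge gives an oxidation state of +1 for rhodium.
Group 9 minus oxidation state 1 gives a d⁸ configuration.
With 4 monodentate ligands the coordination number is 4.
A 4d d⁸ ion has a large crystal-field splitting; square planar leaves the high-energy d_{x²−y²} orbital empty and maximises CFSE.

square planar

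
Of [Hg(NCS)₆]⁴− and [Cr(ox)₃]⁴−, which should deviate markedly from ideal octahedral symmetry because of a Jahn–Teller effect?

[Cr(ox)₃]⁴−

[Hg(NCS)₆]⁴−: Ligand charges: each isothiocyanate is −1. With an overall charge of −4 the mercury centre must be in the +2 oxidation state. Mercury is a group-12 element; Hg(II) is therefore d¹⁰. The d¹⁰ configuration leaves the e_g set evenly filled (or empty) — no strong Jahn–Teller driving force.
[Cr(ox)₃]⁴−: Each oxalate is −2; balancing the −4 overall charge requires Cr(II). Chromium is a group-6 element; Cr(II) is therefore d⁴. Oxalate is a weak-field ligand for a first-row metal, so the complex is high-spin. The t₂g³e_g¹ (high-spin) configuration has an unevenly filled e_g set; the Jahn–Teller theorem predicts a tetragonal distortion (typically axial elongation) to lift the degeneracy.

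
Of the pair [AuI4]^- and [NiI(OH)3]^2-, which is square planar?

For [AuI4]^-: Ligand charges: each iodide is −1. With an overall charge of −1 the gold centre must be in the +3 oxidation state. Gold is a group-11 element; Au(III) is therefore d⁸. A 5d d⁸ ion has a large crystal-field splitting; square planar leaves the high-energy d_{x²−y²} orbital empty and maximises CFSE. → square planar.
For [NiI(OH)3]^2-: Each iodide is −1; each hydroxide is −1; balancing the −2 overall charge requires Ni(II). Group 10 minus oxidation state 2 gives a d⁸ configuration. Hydroxide and iodide are weak-field ligands. With weak-field ligands the CFSE gain from square planar is small, so a 3d d⁸ ion takes the sterically preferred tetrahedral geometry. → tetrahedral.

[AuI4]^-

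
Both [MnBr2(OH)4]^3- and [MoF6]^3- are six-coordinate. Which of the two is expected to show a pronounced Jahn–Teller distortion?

[MnBr2(OH)4]^3-

[MnBr2(OH)4]^3-: Each bromide is −1; each hydroxide is −1; balancing the −3 overall charge requires Mn(III). Manganese is a group-7 element; Mn(III) is therefore d⁴. Bromide and hydroxide are weak-field ligands for a first-row metal, so the complex is high-spin. The t₂g³e_g¹ (high-spin) configuration has an unevenly filled e_g set; the Jahn–Teller theorem predicts a tetragonal distortion (typically axial elongation) to lift the degeneracy.
[MoF6]^3-: Summing ligand charges against the −3 overall charge gives an oxidation state of +3 for molybdenum. Mo sits in group 6, so the d-electron count is 6 − 3 = 3. The d³ configuration leaves the e_g set evenly filled (or empty) — no strong Jahn–Teller driving force.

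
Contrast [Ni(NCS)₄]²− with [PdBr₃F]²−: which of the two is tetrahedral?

For [Ni(NCS)₄]²−: Summing ligand charges against the −2 overall charge gives an oxidation state of +2 for nickel. Group 10 minus oxidation state 2 gives a d⁸ configuration. Isothiocyanate is a weak-field ligand. With weak-field ligands the CFSE gain from square planar is small, so a 3d d⁸ ion takes the sterically preferred tetrahedral geometry. → tetrahedral.
For [PdBr₃F]²−: Summing ligand charges against the −2 overall charge gives an oxidation state of +2 for palladium. Pd sits in group 10, so the d-electron count is 10 − 2 = 8. A 4d d⁸ ion has a large crystal-field splitting; square planar leaves the high-energy d_{x²−y²} orbital empty and maximises CFSE. → square planar.

[Ni(NCS)₄]²−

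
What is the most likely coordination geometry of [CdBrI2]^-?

Each bromide is −1; each iodide is −1; balancing the −1 overall charge requires Cd(II).
Cd sits in group 12, so the d-electron count is 12 − 2 = 10.
Coordination number: 3.
Three ligands around a d¹⁰ centre minimise repulsion in a trigonal-planar arrangement.

trigonal planar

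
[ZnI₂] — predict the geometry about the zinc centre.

Ligand charges: each iodide is −1. With an overall charge of 0 the zinc centre must be in the +2 oxidation state.
Zn sits in group 12, so the d-electron count is 12 − 2 = 10.
With 2 monodentate ligands the coordination number is 2.
A d¹⁰ ion with only two ligands adopts a linear arrangement (sp hybridisation; no CFSE preference).

linear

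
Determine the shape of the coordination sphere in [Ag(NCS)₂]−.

Each isothiocyanate is −1; balancing the −1 overall charge requires Ag(I).
Ag sits in group 11, so the d-electron count is 11 − 1 = 10.
Coordination number: 2.
A d¹⁰ ion with only two ligands adopts a linear arrangement (sp hybridisation; no CFSE preference).

linear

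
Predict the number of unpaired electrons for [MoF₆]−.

1

Summing ligand charges against the −1 overall charge gives an oxidation state of +5 for molybdenum.
Mo sits in group 6, so the d-electron count is 6 − 5 = 1.
In an octahedral field the d¹ configuration is t₂g¹e_g⁰ (only one arrangement possible), giving 1 unpaired electron.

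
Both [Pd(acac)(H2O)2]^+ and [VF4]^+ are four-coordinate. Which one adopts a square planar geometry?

[Pd(acac)(H2O)2]^+

For [Pd(acac)(H2O)2]^+: Summing ligand charges against the +1 overall charge gives an oxidation state of +2 for palladium. Palladium is a group-10 element; Pd(II) is therefore d⁸. A 4d d⁸ ion has a large crystal-field splitting; square planar leaves the high-energy d_{x²−y²} orbital empty and maximises CFSE. → square planar.
For [VF4]^+: Summing ligand charges against the +1 overall charge gives an oxidation state of +5 for vanadium. Group 5 minus oxidation state 5 gives a d⁰ configuration. A d⁰ ion has no crystal-field stabilisation preference between square planar and tetrahedral, so four ligands adopt the sterically favoured tetrahedral geometry. → tetrahedral.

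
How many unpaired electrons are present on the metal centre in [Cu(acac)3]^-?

1 unpaired electron

Summing ligand charges against the −1 overall charge gives an oxidation state of +2 for copper.
Group 11 minus oxidation state 2 gives a d⁹ configuration.
Counting donor atoms: 3×acetylacetonate (bidentate) → 6 donors. Coordination number = 6.
In an octahedral field the d⁹ configuration is t₂g⁶e_g³ (only one arrangement possible), giving 1 unpaired electron.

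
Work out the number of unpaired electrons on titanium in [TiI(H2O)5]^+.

Summing ligand charges against the +1 overall charge gives an oxidation state of +2 for titanium.
Ti sits in group 4, so the d-electron count is 4 − 2 = 2.
In an octahedral field the d² configuration is t₂g²e_g⁰ (only one arrangement possible), giving 2 unpaired electrons.

2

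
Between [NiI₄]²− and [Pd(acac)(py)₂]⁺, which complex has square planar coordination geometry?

[Pd(acac)(py)₂]⁺

For [NiI₄]²−: Ligand charges: each iodide is −1. With an overall charge of −2 the nickel centre must be in the +2 oxidation state. Ni sits in group 10, so the d-electron count is 10 − 2 = 8. Iodide is a weak-field ligand. With weak-field ligands the CFSE gain from square planar is small, so a 3d d⁸ ion takes the sterically preferred tetrahedral geometry. → tetrahedral.
For [Pd(acac)(py)₂]⁺: Ligand charges: each acetylacetonate is −1; pyridine is neutral. With an overall charge of +1 the palladium centre must be in the +2 oxidation state. Palladium is a group-10 element; Pd(II) is therefore d⁸. A 4d d⁸ ion has a large crystal-field splitting; square planar leaves the high-energy d_{x²−y²} orbital empty and maximises CFSE. → square planar.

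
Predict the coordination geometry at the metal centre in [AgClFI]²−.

Each chloride is −1; each fluoride is −1; each iodide is −1; balancing the −2 overall charge requires Ag(I).
Silver is a group-11 element; Ag(I) is therefore d¹⁰.
Coordination number: 3.
Three ligands around a d¹⁰ centre minimise repulsion in a trigonal-planar arrangement.

trigonal planar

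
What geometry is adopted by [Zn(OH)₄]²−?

tetrahedral

Ligand charges: each hydroxide is −1. With an overall charge of −2 the zinc centre must be in the +2 oxidation state.
Zn sits in group 12, so the d-electron count is 12 − 2 = 10.
Coordination number: 4.
A d¹⁰ ion has no crystal-field stabilisation preference between square planar and tetrahedral, so four ligands adopt the sterically favoured tetrahedral geometry.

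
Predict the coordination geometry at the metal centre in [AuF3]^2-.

Each fluoride is −1; balancing the −2 overall charge requires Au(I).
Group 11 minus oxidation state 1 gives a d¹⁰ configuration.
Coordination number: 3.
Three ligands around a d¹⁰ centre minimise repulsion in a trigonal-planar arrangement.

trigonal planar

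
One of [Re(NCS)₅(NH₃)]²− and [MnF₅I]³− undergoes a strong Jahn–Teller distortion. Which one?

[Re(NCS)₅(NH₃)]²−: Ligand charges: each isothiocyanate is −1; ammonia is neutral. With an overall charge of −2 the rhenium centre must be in the +3 oxidation state. Rhenium is a group-7 element; Re(III) is therefore d⁴. A 5d ion has a large Δₒ and is invariably low-spin. The d⁴ configuration leaves the e_g set evenly filled (or empty) — no strong Jahn–Teller driving force.
[MnF₅I]³−: Summing ligand charges against the −3 overall charge gives an oxidation state of +3 for manganese. Manganese is a group-7 element; Mn(III) is therefore d⁴. Fluoride and iodide are weak-field ligands for a first-row metal, so the complex is high-spin. The t₂g³e_g¹ (high-spin) configuration has an unevenly filled e_g set; the Jahn–Teller theorem predicts a tetragonal distortion (typically axial elongation) to lift the degeneracy.

[MnF₅I]³−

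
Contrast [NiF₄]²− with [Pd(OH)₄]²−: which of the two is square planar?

For [NiF₄]²−: Ligand charges: each fluoride is −1. With an overall charge of −2 the nickel centre must be in the +2 oxidation state. Group 10 minus oxidation state 2 gives a d⁸ configuration. Fluoride is a weak-field ligand. With weak-field ligands the CFSE gain from square planar is small, so a 3d d⁸ ion takes the sterically preferred tetrahedral geometry. → tetrahedral.
For [Pd(OH)₄]²−: Ligand charges: each hydroxide is −1. With an overall charge of −2 the palladium centre must be in the +2 oxidation state. Group 10 minus oxidation state 2 gives a d⁸ configuration. A 4d d⁸ ion has a large crystal-field splitting; square planar leaves the high-energy d_{x²−y²} orbital empty and maximises CFSE. → square planar.

[Pd(OH)₄]²−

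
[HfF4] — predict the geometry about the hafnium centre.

tetrahedral

Each fluoride is −1; balancing the 0 overall charge requires Hf(IV).
Hafnium is a group-4 element; Hf(IV) is therefore d⁰.
With 4 monodentate ligands the coordination number is 4.
A d⁰ ion has no crystal-field stabilisation preference between square planar and tetrahedral, so four ligands adopt the sterically favoured tetrahedral geometry.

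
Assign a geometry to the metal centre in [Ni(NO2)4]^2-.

square planar

Ligand charges: each nitro (N-bound nitrite) is −1. With an overall charge of −2 the nickel centre must be in the +2 oxidation state.
Group 10 minus oxidation state 2 gives a d⁸ configuration.
With 4 monodentate ligands the coordination number is 4.
Nitro (N-bound nitrite) is a strong-field ligand (high in the spectrochemical series).
A 3d d⁸ ion with strong-field ligands gains enough CFSE to favour square planar over tetrahedral.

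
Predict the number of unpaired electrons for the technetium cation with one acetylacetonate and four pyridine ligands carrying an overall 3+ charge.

3 unpaired electrons

Summing ligand charges against the +3 overall charge gives an oxidation state of +4 for technetium.
Tc sits in group 7, so the d-electron count is 7 − 4 = 3.
Counting donor atoms: 1×acetylacetonate (bidentate) → 2 donors; 4×pyridine (monodentate) → 4 donors. Coordination number = 6.
In an octahedral field the d³ configuration is t₂g³e_g⁰ (only one arrangement possible), giving 3 unpaired electrons.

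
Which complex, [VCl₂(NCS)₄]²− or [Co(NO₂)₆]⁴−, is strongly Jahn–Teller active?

[VCl₂(NCS)₄]²−: Summing ligand charges against the −2 overall charge gives an oxidation state of +4 for vanadium. V sits in group 5, so the d-electron count is 5 − 4 = 1. The d¹ configuration leaves the e_g set evenly filled (or empty) — no strong Jahn–Teller driving force.
[Co(NO₂)₆]⁴−: Summing ligand charges against the −4 overall charge gives an oxidation state of +2 for cobalt. Group 9 minus oxidation state 2 gives a d⁷ configuration. Nitro (N-bound nitrite) is a strong-field ligand (high in the spectrochemical series) for a first-row metal, so the complex is low-spin. The t₂g⁶e_g¹ (low-spin) configuration has an unevenly filled e_g set; the Jahn–Teller theorem predicts a tetragonal distortion (typically axial elongation) to lift the degeneracy.

[Co(NO₂)₆]⁴−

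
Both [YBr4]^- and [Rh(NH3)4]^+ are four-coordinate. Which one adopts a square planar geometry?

[Rh(NH3)4]^+

For [YBr4]^-: Each bromide is −1; balancing the −1 overall charge requires Y(III). Y sits in group 3, so the d-electron count is 3 − 3 = 0. A d⁰ ion has no crystal-field stabilisation preference between square planar and tetrahedral, so four ligands adopt the sterically favoured tetrahedral geometry. → tetrahedral.
For [Rh(NH3)4]^+: Summing ligand charges against the +1 overall charge gives an oxidation state of +1 for rhodium. Rhodium is a group-9 element; Rh(I) is therefore d⁸. A 4d d⁸ ion has a large crystal-field splitting; square planar leaves the high-energy d_{x²−y²} orbital empty and maximises CFSE. → square planar.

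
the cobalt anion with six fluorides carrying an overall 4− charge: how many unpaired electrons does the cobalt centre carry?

3 unpaired electrons

Each fluoride is −1; balancing the −4 overall charge requires Co(II).
Co sits in group 9, so the d-electron count is 9 − 2 = 7.
The spin state decides the count: Fluoride is a weak-field ligand for a first-row metal, so the complex is high-spin.
An octahedral high-spin d⁷ ion is t₂g⁵e_g², giving 3 unpaired electrons.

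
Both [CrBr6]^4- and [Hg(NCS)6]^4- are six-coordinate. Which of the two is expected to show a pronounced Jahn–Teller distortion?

[CrBr6]^4-: Each bromide is −1; balancing the −4 overall charge requires Cr(II). Chromium is a group-6 element; Cr(II) is therefore d⁴. Bromide is a weak-field ligand for a first-row metal, so the complex is high-spin. The t₂g³e_g¹ (high-spin) configuration has an unevenly filled e_g set; the Jahn–Teller theorem predicts a tetragonal distortion (typically axial elongation) to lift the degeneracy.
[Hg(NCS)6]^4-: Summing ligand charges against the −4 overall charge gives an oxidation state of +2 for mercury. Mercury is a group-12 element; Hg(II) is therefore d¹⁰. The d¹⁰ configuration leaves the e_g set evenly filled (or empty) — no strong Jahn–Teller driving force.

[CrBr6]^4-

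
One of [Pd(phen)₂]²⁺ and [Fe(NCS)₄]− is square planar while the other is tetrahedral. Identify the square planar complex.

[Pd(phen)₂]²⁺

For [Pd(phen)₂]²⁺: 1,10-phenanthroline is neutral; balancing the +2 overall charge requires Pd(II). Palladium is a group-10 element; Pd(II) is therefore d⁸. A 4d d⁸ ion has a large crystal-field splitting; square planar leaves the high-energy d_{x²−y²} orbital empty and maximises CFSE. → square planar.
For [Fe(NCS)₄]−: Ligand charges: each isothiocyanate is −1. With an overall charge of −1 the iron centre must be in the +3 oxidation state. Group 8 minus oxidation state 3 gives a d⁵ configuration. A high-spin d⁵ ion has zero CFSE in either geometry, so four ligands adopt the sterically favoured tetrahedral geometry. → tetrahedral.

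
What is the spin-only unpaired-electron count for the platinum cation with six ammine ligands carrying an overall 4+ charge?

Summing ligand charges against the +4 overall charge gives an oxidation state of +4 for platinum.
Group 10 minus oxidation state 4 gives a d⁶ configuration.
The spin state decides the count: a 5d ion has a large Δₒ and is invariably low-spin.
An octahedral low-spin d⁶ ion is t₂g⁶e_g⁰, giving 0 unpaired electrons.

0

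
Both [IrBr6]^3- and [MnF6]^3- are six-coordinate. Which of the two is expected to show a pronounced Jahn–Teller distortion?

[MnF6]^3-

[IrBr6]^3-: Ligand charges: each bromide is −1. With an overall charge of −3 the iridium centre must be in the +3 oxidation state. Ir sits in group 9, so the d-electron count is 9 − 3 = 6. A 5d ion has a large Δₒ and is invariably low-spin. The d⁶ configuration leaves the e_g set evenly filled (or empty) — no strong Jahn–Teller driving force.
[MnF6]^3-: Each fluoride is −1; balancing the −3 overall charge requires Mn(III). Group 7 minus oxidation state 3 gives a d⁴ configuration. Fluoride is a weak-field ligand for a first-row metal, so the complex is high-spin. The t₂g³e_g¹ (high-spin) configuration has an unevenly filled e_g set; the Jahn–Teller theorem predicts a tetragonal distortion (typically axial elongation) to lift the degeneracy.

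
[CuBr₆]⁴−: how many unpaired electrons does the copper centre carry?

Ligand charges: each bromide is −1. With an overall charge of −4 the copper centre must be in the +2 oxidation state.
Cu sits in group 11, so the d-electron count is 11 − 2 = 9.
In an octahedral field the d⁹ configuration is t₂g⁶e_g³ (only one arrangement possible), giving 1 unpaired electron.

1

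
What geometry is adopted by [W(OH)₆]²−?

Summing ligand charges against the −2 overall charge gives an oxidation state of +4 for tungsten.
Group 6 minus oxidation state 4 gives a d² configuration.
With 6 monodentate ligands the coordination number is 6.
Six donors around a single metal centre give an octahedral coordination sphere.

octahedral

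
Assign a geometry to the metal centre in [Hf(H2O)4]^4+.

tetrahedral

Ligand charges: water is neutral. With an overall charge of +4 the hafnium centre must be in the +4 oxidation state.
Hf sits in group 4, so the d-electron count is 4 − 4 = 0.
Coordination number: 4.
A d⁰ ion has no crystal-field stabilisation preference between square planar and tetrahedral, so four ligands adopt the sterically favoured tetrahedral geometry.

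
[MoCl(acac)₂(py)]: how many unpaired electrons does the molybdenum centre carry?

3 unpaired electrons

Each chloride is −1; each acetylacetonate is −1; pyridine is neutral; balancing the 0 overall charge requires Mo(III).
Molybdenum is a group-6 element; Mo(III) is therefore d³.
Counting donor atoms: 1×chloride (monodentate) → 1 donor; 2×acetylacetonate (bidentate) → 4 donors; 1×pyridine (monodentate) → 1 donor. Coordination number = 6.
In an octahedral field the d³ configuration is t₂g³e_g⁰ (only one arrangement possible), giving 3 unpaired electrons.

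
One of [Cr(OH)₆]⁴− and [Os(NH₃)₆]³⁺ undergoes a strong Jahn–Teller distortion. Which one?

[Cr(OH)₆]⁴−: Ligand charges: each hydroxide is −1. With an overall charge of −4 the chromium centre must be in the +2 oxidation state. Chromium is a group-6 element; Cr(II) is therefore d⁴. Hydroxide is a weak-field ligand for a first-row metal, so the complex is high-spin. The t₂g³e_g¹ (high-spin) configuration has an unevenly filled e_g set; the Jahn–Teller theorem predicts a tetragonal distortion (typically axial elongation) to lift the degeneracy.
[Os(NH₃)₆]³⁺: Ammonia is neutral; balancing the +3 overall charge requires Os(III). Osmium is a group-8 element; Os(III) is therefore d⁵. A 5d ion has a large Δₒ and is invariably low-spin. The d⁵ configuration leaves the e_g set evenly filled (or empty) — no strong Jahn–Teller driving force.

[Cr(OH)₆]⁴−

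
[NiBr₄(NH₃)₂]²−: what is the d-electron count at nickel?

Summing ligand charges against the −2 overall charge gives an oxidation state of +2 for nickel.
Group 10 minus oxidation state 2 gives a d⁸ configuration.

d8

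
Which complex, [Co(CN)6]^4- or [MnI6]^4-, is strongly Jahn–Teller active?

[Co(CN)6]^4-: Summing ligand charges against the −4 overall charge gives an oxidation state of +2 for cobalt. Group 9 minus oxidation state 2 gives a d⁷ configuration. Cyanide is a strong-field ligand (high in the spectrochemical series) for a first-row metal, so the complex is low-spin. The t₂g⁶e_g¹ (low-spin) configuration has an unevenly filled e_g set; the Jahn–Teller theorem predicts a tetragonal distortion (typically axial elongation) to lift the degeneracy.
[MnI6]^4-: Ligand charges: each iodide is −1. With an overall charge of −4 the manganese centre must be in the +2 oxidation state. Mn sits in group 7, so the d-electron count is 7 − 2 = 5. Iodide is a weak-field ligand for a first-row metal, so the complex is high-spin. The d⁵ configuration leaves the e_g set evenly filled (or empty) — no strong Jahn–Teller driving force.

[Co(CN)6]^4-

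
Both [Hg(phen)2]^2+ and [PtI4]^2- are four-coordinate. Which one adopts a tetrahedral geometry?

[Hg(phen)2]^2+

For [Hg(phen)2]^2+: 1,10-phenanthroline is neutral; balancing the +2 overall charge requires Hg(II). Hg sits in group 12, so the d-electron count is 12 − 2 = 10. A d¹⁰ ion has no crystal-field stabilisation preference between square planar and tetrahedral, so four ligands adopt the sterically favoured tetrahedral geometry. → tetrahedral.
For [PtI4]^2-: Summing ligand charges against the −2 overall charge gives an oxidation state of +2 for platinum. Platinum is a group-10 element; Pt(II) is therefore d⁸. A 5d d⁸ ion has a large crystal-field splitting; square planar leaves the high-energy d_{x²−y²} orbital empty and maximises CFSE. → square planar.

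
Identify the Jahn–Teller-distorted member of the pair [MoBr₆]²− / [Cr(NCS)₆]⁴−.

[Cr(NCS)₆]⁴−

[MoBr₆]²−: Ligand charges: each bromide is −1. With an overall charge of −2 the molybdenum centre must be in the +4 oxidation state. Molybdenum is a group-6 element; Mo(IV) is therefore d². The d² configuration leaves the e_g set evenly filled (or empty) — no strong Jahn–Teller driving force.
[Cr(NCS)₆]⁴−: Ligand charges: each isothiocyanate is −1. With an overall charge of −4 the chromium centre must be in the +2 oxidation state. Group 6 minus oxidation state 2 gives a d⁴ configuration. Isothiocyanate is a weak-field ligand for a first-row metal, so the complex is high-spin. The t₂g³e_g¹ (high-spin) configuration has an unevenly filled e_g set; the Jahn–Teller theorem predicts a tetragonal distortion (typically axial elongation) to lift the degeneracy.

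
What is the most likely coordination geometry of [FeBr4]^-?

Summing ligand charges against the −1 overall charge gives an oxidation state of +3 for iron.
Iron is a group-8 element; Fe(III) is therefore d⁵.
Coordination number: 4.
Bromide is a weak-field ligand.
A high-spin d⁵ ion has zero CFSE in either geometry, so four ligands adopt the sterically favoured tetrahedral geometry.

tetrahedral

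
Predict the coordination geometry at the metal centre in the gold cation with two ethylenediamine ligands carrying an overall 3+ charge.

square planar

Summing ligand charges against the +3 overall charge gives an oxidation state of +3 for gold.
Gold is a group-11 element; Au(III) is therefore d⁸.
Counting donor atoms: 2×ethylenediamine (bidentate) → 4 donors. Coordination number = 4.
A 5d d⁸ ion has a large crystal-field splitting; square planar leaves the high-energy d_{x²−y²} orbital empty and maximises CFSE.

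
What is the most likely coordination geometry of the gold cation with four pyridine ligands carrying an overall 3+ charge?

square planar

Ligand charges: pyridine is neutral. With an overall charge of +3 the gold centre must be in the +3 oxidation state.
Gold is a group-11 element; Au(III) is therefore d⁸.
With 4 monodentate ligands the coordination number is 4.
A 5d d⁸ ion has a large crystal-field splitting; square planar leaves the high-energy d_{x²−y²} orbital empty and maximises CFSE.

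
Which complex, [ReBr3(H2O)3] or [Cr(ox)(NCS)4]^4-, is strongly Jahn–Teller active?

[Cr(ox)(NCS)4]^4-

[ReBr3(H2O)3]: Ligand charges: each bromide is −1; water is neutral. With an overall charge of 0 the rhenium centre must be in the +3 oxidation state. Group 7 minus oxidation state 3 gives a d⁴ configuration. A 5d ion has a large Δₒ and is invariably low-spin. The d⁴ configuration leaves the e_g set evenly filled (or empty) — no strong Jahn–Teller driving force.
[Cr(ox)(NCS)4]^4-: Ligand charges: each oxalate is −2; each isothiocyanate is −1. With an overall charge of −4 the chromium centre must be in the +2 oxidation state. Chromium is a group-6 element; Cr(II) is therefore d⁴. Isothiocyanate and oxalate are weak-field ligands for a first-row metal, so the complex is high-spin. The t₂g³e_g¹ (high-spin) configuration has an unevenly filled e_g set; the Jahn–Teller theorem predicts a tetragonal distortion (typically axial elongation) to lift the degeneracy.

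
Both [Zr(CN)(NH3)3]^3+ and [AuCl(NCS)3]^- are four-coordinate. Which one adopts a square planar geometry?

[AuCl(NCS)3]^-

For [Zr(CN)(NH3)3]^3+: Each cyanide is −1; ammonia is neutral; balancing the +3 overall charge requires Zr(IV). Group 4 minus oxidation state 4 gives a d⁰ configuration. A d⁰ ion has no crystal-field stabilisation preference between square planar and tetrahedral, so four ligands adopt the sterically favoured tetrahedral geometry. → tetrahedral.
For [AuCl(NCS)3]^-: Ligand charges: each chloride is −1; each isothiocyanate is −1. With an overall charge of −1 the gold centre must be in the +3 oxidation state. Gold is a group-11 element; Au(III) is therefore d⁸. A 5d d⁸ ion has a large crystal-field splitting; square planar leaves the high-energy d_{x²−y²} orbital empty and maximises CFSE. → square planar.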